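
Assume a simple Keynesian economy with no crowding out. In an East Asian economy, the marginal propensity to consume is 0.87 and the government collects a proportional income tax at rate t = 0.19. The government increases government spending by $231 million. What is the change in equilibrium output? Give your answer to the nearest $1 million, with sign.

+$782 million

Expenditure multiplier = 1/(1 − c(1−t)) = 1/(1 − 0.87×0.81) = 1/0.2953 ≈ 3.386.
ΔY = k × ΔG = (+$231 million) / 0.2953 ≈ +$782 million.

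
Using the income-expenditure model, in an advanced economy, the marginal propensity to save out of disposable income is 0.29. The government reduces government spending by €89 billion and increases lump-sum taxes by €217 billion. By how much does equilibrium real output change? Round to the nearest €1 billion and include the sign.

MPC = 1 − MPS = 1 − 0.29 = 0.71.
Expenditure multiplier = 1/(1 − MPC) = 1/(1 − 0.71) = 1/0.29 ≈ 3.448.
ΔG contributes k·ΔG = (−€89 billion) / 0.29 ≈ −€306.9 billion.
ΔT of +€217 billion changes first-round spending by −c·ΔT = −€154.07 billion, contributing k·(−c·ΔT) = (−€154.07 billion) / 0.29 ≈ −€531.3 billion.
Net ΔY = k(ΔG − c·ΔT) = (−€243.07 billion) / 0.29 ≈ −€838 billion.

−€838 billion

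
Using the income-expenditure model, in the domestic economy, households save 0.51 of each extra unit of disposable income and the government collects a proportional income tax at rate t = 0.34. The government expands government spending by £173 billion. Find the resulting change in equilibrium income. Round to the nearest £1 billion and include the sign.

MPC = 1 − MPS = 1 − 0.51 = 0.49.
Spending multiplier = 1/(1 − c(1−t)) = 1/(1 − 0.49×0.66) = 1/0.6766 ≈ 1.478.
ΔY = k × ΔG = (+£173 billion) / 0.6766 ≈ +£256 billion.

+£256 billion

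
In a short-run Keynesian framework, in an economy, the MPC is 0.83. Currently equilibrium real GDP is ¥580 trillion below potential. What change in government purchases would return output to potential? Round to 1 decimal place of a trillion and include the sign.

Spending multiplier = 1/(1 − MPC) = 1/(1 − 0.83) = 1/0.17 ≈ 5.882.
Need ΔY = +¥580 trillion, so ΔG = ΔY/k = (+¥580 trillion) × 0.17 = +¥98.6 trillion.
The government should increase government purchases by ¥98.6 trillion.

+¥98.6 trillion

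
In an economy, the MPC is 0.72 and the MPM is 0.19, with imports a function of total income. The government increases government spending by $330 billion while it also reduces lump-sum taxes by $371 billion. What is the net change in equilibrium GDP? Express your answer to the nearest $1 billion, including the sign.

+$1,270 billion

Expenditure multiplier = 1/(1 − c + m) = 1/(1 − 0.72 + 0.19) = 1/0.47 ≈ 2.128.
ΔG contributes k·ΔG = (+$330 billion) / 0.47 ≈ +$702.1 billion.
ΔT of −$371 billion changes first-round spending by −c·ΔT = +$267.12 billion, contributing k·(−c·ΔT) = (+$267.12 billion) / 0.47 ≈ +$568.3 billion.
Net ΔY = k(ΔG − c·ΔT) = (+$597.12 billion) / 0.47 ≈ +$1,270 billion.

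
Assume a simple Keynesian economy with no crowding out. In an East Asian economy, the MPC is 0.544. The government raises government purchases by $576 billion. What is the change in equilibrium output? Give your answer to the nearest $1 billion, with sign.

Expenditure multiplier = 1/(1 − MPC) = 1/(1 − 0.544) = 1/0.456 ≈ 2.193.
ΔY = k × ΔG = (+$576 billion) / 0.456 ≈ +$1,263 billion.

+$1,263 billion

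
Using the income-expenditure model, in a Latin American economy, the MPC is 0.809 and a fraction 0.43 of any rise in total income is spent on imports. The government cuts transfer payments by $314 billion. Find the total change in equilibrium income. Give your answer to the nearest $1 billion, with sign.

−$409 billion

The transfer change shifts disposable income by −$314 billion, so first-round consumption changes by c·ΔTR = 0.809 × (−$314 billion) = −$254.026 billion.
Expenditure multiplier = 1/(1 − c + m) = 1/(1 − 0.809 + 0.43) = 1/0.621 ≈ 1.61.
The transfer multiplier is c × k ≈ 1.303, so ΔY = k × (c·ΔTR) = (−$254.026 billion) / 0.621 ≈ −$409 billion.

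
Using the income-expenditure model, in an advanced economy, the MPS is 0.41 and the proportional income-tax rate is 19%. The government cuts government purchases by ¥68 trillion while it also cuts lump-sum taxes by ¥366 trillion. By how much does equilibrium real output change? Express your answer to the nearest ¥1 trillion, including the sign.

+¥283 trillion

MPC = 1 − MPS = 1 − 0.41 = 0.59.
Expenditure multiplier = 1/(1 − c(1−t)) = 1/(1 − 0.59×0.81) = 1/0.5221 ≈ 1.915.
ΔG contributes k·ΔG = (−¥68 trillion) / 0.5221 ≈ −¥130.2 trillion.
ΔT of −¥366 trillion changes first-round spending by −c·ΔT = +¥215.94 trillion, contributing k·(−c·ΔT) = (+¥215.94 trillion) / 0.5221 ≈ +¥413.6 trillion.
Net ΔY = k(ΔG − c·ΔT) = (+¥147.94 trillion) / 0.5221 ≈ +¥283 trillion.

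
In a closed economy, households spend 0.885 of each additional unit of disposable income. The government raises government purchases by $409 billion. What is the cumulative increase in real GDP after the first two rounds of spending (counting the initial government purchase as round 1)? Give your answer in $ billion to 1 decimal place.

$771.0 billion

Round 1 adds ΔG = $409 billion; each later round is MPC = 0.885 times the previous.
After 2 rounds: 409 + 361.965 = ΔG·(1 − c^2)/(1 − c) = 409 × (1 − 0.783225)/0.115 ≈ $771 billion.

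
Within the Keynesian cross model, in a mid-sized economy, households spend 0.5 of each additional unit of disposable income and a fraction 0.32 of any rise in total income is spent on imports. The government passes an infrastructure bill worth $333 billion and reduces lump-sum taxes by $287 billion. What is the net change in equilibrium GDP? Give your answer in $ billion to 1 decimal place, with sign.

+$581.1 billion

Expenditure multiplier = 1/(1 − c + m) = 1/(1 − 0.5 + 0.32) = 1/0.82 ≈ 1.22.
ΔG contributes k·ΔG = (+$333 billion) / 0.82 ≈ +$406.1 billion.
ΔT of −$287 billion changes first-round spending by −c·ΔT = +$143.5 billion, contributing k·(−c·ΔT) = (+$143.5 billion) / 0.82 = +$175 billion.
Net ΔY = k(ΔG − c·ΔT) = (+$476.5 billion) / 0.82 ≈ +$581.1 billion.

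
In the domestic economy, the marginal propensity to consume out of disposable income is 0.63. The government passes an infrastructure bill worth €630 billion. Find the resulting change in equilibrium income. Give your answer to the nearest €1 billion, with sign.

+€1,703 billion

Government-spending multiplier = 1/(1 − MPC) = 1/(1 − 0.63) = 1/0.37 ≈ 2.703.
ΔY = k × ΔG = (+€630 billion) / 0.37 ≈ +€1,703 billion.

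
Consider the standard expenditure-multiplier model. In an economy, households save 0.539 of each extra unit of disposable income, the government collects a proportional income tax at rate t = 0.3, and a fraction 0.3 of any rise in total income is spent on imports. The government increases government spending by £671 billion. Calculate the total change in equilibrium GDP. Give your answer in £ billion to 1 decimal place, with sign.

MPC = 1 − MPS = 1 − 0.539 = 0.461.
Government-spending multiplier = 1/(1 − c(1−t) + m) = 1/(1 − 0.461×0.7 + 0.3) = 1/0.9773 ≈ 1.023.
ΔY = k × ΔG = (+£671 billion) / 0.9773 ≈ +£686.6 billion.

+£686.6 billion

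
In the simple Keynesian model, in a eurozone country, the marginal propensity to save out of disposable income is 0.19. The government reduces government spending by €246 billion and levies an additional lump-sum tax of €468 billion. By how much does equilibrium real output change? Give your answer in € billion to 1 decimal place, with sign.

−€3,289.9 billion

MPC = 1 − MPS = 1 − 0.19 = 0.81.
Expenditure multiplier = 1/(1 − MPC) = 1/(1 − 0.81) = 1/0.19 ≈ 5.263.
ΔG contributes k·ΔG = (−€246 billion) / 0.19 ≈ −€1,294.7 billion.
ΔT of +€468 billion changes first-round spending by −c·ΔT = −€379.08 billion, contributing k·(−c·ΔT) = (−€379.08 billion) / 0.19 ≈ −€1,995.2 billion.
Net ΔY = k(ΔG − c·ΔT) = (−€625.08 billion) / 0.19 ≈ −€3,289.9 billion.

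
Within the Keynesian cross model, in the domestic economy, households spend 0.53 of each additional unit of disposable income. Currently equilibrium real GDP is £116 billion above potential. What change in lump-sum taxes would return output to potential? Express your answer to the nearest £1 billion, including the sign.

Spending multiplier = 1/(1 − MPC) = 1/(1 − 0.53) = 1/0.47 ≈ 2.128.
Tax multiplier = −c·k = −0.53/0.47 ≈ −1.128. Need ΔY = −£116 billion, so ΔT = ΔY/(−c·k) = −(−£116 billion) × 0.47 / 0.53 ≈ +£103 billion.
The government should raise lump-sum taxes by £103 billion.

+£103 billion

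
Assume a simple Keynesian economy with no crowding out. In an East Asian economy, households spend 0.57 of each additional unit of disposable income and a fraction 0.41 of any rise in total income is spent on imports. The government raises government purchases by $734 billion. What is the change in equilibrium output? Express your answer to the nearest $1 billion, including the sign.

+$874 billion

Spending multiplier = 1/(1 − c + m) = 1/(1 − 0.57 + 0.41) = 1/0.84 ≈ 1.19.
ΔY = k × ΔG = (+$734 billion) / 0.84 ≈ +$874 billion.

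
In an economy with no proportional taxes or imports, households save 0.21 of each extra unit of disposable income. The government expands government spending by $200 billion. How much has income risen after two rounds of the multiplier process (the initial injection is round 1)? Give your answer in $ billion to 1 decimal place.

MPC = 1 − MPS = 1 − 0.21 = 0.79.
Round 1 adds ΔG = $200 billion; each later round is MPC = 0.79 times the previous.
After 2 rounds: 200 + 158 = ΔG·(1 − c^2)/(1 − c) = 200 × (1 − 0.6241)/0.21 = $358 billion.

$358.0 billion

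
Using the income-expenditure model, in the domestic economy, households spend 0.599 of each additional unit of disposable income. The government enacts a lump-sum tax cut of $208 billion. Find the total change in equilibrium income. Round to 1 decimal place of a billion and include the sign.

A lump-sum tax change of −$208 billion shifts disposable income by +$208 billion; first-round consumption changes by −c × ΔT = −0.599 × (−$208 billion) = +$124.592 billion.
Expenditure multiplier = 1/(1 − MPC) = 1/(1 − 0.599) = 1/0.401 ≈ 2.494.
The tax multiplier is −c × k ≈ −1.494, so ΔY = k × (−c·ΔT) = (+$124.592 billion) / 0.401 ≈ +$310.7 billion.

+$310.7 billion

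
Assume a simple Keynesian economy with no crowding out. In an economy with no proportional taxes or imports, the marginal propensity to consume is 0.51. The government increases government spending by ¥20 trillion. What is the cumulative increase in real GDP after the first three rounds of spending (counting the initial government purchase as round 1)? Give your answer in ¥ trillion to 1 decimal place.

¥35.4 trillion

Round 1 adds ΔG = ¥20 trillion; each later round is MPC = 0.51 times the previous.
After 3 rounds: 20 + 10.2 + 5.202 = ΔG·(1 − c^3)/(1 − c) = 20 × (1 − 0.132651)/0.49 ≈ ¥35.4 trillion.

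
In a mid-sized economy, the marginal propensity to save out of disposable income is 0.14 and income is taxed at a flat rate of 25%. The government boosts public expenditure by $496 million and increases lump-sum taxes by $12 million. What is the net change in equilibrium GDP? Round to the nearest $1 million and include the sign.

+$1,368 million

MPC = 1 − MPS = 1 − 0.14 = 0.86.
Expenditure multiplier = 1/(1 − c(1−t)) = 1/(1 − 0.86×0.75) = 1/0.355 ≈ 2.817.
ΔG contributes k·ΔG = (+$496 million) / 0.355 ≈ +$1,397.2 million.
ΔT of +$12 million changes first-round spending by −c·ΔT = −$10.32 million, contributing k·(−c·ΔT) = (−$10.32 million) / 0.355 ≈ −$29.1 million.
Net ΔY = k(ΔG − c·ΔT) = (+$485.68 million) / 0.355 ≈ +$1,368 million.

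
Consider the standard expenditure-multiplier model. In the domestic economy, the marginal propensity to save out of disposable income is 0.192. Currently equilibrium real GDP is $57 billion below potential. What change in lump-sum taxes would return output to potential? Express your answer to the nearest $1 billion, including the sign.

MPC = 1 − MPS = 1 − 0.192 = 0.808.
Spending multiplier = 1/(1 − MPC) = 1/(1 − 0.808) = 1/0.192 ≈ 5.208.
Tax multiplier = −c·k = −0.808/0.192 ≈ −4.208. Need ΔY = +$57 billion, so ΔT = ΔY/(−c·k) = −(+$57 billion) × 0.192 / 0.808 ≈ −$14 billion.
The government should cut lump-sum taxes by $14 billion.

−$14 billion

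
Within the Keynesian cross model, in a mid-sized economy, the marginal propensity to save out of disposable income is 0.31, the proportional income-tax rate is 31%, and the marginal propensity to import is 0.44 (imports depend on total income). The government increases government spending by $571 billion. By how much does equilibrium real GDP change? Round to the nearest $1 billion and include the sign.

+$592 billion

MPC = 1 − MPS = 1 − 0.31 = 0.69.
Expenditure multiplier = 1/(1 − c(1−t) + m) = 1/(1 − 0.69×0.69 + 0.44) = 1/0.9639 ≈ 1.037.
ΔY = k × ΔG = (+$571 billion) / 0.9639 ≈ +$592 billion.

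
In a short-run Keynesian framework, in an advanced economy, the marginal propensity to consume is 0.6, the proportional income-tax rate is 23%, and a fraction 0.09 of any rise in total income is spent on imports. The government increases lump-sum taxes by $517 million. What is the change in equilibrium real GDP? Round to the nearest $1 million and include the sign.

−$494 million

A lump-sum tax change of +$517 million shifts disposable income by −$517 million; first-round consumption changes by −c × ΔT = −0.6 × (+$517 million) = −$310.2 million.
Expenditure multiplier = 1/(1 − c(1−t) + m) = 1/(1 − 0.6×0.77 + 0.09) = 1/0.628 ≈ 1.592.
The tax multiplier is −c × k ≈ −0.955, so ΔY = k × (−c·ΔT) = (−$310.2 million) / 0.628 ≈ −$494 million.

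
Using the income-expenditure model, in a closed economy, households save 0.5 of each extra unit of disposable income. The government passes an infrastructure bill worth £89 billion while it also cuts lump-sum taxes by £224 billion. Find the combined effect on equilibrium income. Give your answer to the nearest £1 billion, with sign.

+£402 billion

MPC = 1 − MPS = 1 − 0.5 = 0.5.
Expenditure multiplier = 1/(1 − MPC) = 1/(1 − 0.5) = 1/0.5 = 2.
ΔG contributes k·ΔG = (+£89 billion) / 0.5 = +£178 billion.
ΔT of −£224 billion changes first-round spending by −c·ΔT = +£112 billion, contributing k·(−c·ΔT) = (+£112 billion) / 0.5 = +£224 billion.
Net ΔY = k(ΔG − c·ΔT) = (+£201 billion) / 0.5 = +£402 billion.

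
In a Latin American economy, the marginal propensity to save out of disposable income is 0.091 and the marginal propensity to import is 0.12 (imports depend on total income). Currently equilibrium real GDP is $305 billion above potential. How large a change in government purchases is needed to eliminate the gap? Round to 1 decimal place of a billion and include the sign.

MPC = 1 − MPS = 1 − 0.091 = 0.909.
Spending multiplier = 1/(1 − c + m) = 1/(1 − 0.909 + 0.12) = 1/0.211 ≈ 4.739.
Need ΔY = −$305 billion, so ΔG = ΔY/k = (−$305 billion) × 0.211 ≈ −$64.4 billion.
The government should cut government purchases by $64.4 billion.

−$64.4 billion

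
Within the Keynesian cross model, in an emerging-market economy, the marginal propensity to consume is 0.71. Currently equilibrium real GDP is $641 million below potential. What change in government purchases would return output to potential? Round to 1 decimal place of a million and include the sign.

Spending multiplier = 1/(1 − MPC) = 1/(1 − 0.71) = 1/0.29 ≈ 3.448.
Need ΔY = +$641 million, so ΔG = ΔY/k = (+$641 million) × 0.29 ≈ +$185.9 million.
The government should increase government purchases by $185.9 million.

+$185.9 million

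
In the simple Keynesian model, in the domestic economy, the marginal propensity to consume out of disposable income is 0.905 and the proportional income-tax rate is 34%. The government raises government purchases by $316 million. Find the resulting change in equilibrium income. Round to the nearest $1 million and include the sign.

+$785 million

Spending multiplier = 1/(1 − c(1−t)) = 1/(1 − 0.905×0.66) = 1/0.4027 ≈ 2.483.
ΔY = k × ΔG = (+$316 million) / 0.4027 ≈ +$785 million.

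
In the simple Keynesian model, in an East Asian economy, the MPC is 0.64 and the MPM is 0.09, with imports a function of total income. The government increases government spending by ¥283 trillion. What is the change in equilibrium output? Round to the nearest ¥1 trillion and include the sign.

Expenditure multiplier = 1/(1 − c + m) = 1/(1 − 0.64 + 0.09) = 1/0.45 ≈ 2.222.
ΔY = k × ΔG = (+¥283 trillion) / 0.45 ≈ +¥629 trillion.

+¥629 trillion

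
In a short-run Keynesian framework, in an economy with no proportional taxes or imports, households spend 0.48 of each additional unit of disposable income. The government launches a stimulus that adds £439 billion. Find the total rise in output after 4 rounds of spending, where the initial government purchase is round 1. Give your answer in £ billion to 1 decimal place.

Round 1 adds ΔG = £439 billion; each later round is MPC = 0.48 times the previous.
After 4 rounds: 439 + 210.72 + 101.1456 + 48.549888 = ΔG·(1 − c^4)/(1 − c) = 439 × (1 − 0.05308416)/0.52 ≈ £799.4 billion.

£799.4 billion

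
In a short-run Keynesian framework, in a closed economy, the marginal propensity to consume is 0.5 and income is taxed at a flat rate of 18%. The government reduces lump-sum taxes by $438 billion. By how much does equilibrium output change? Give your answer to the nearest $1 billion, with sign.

+$371 billion

A lump-sum tax change of −$438 billion shifts disposable income by +$438 billion; first-round consumption changes by −c × ΔT = −0.5 × (−$438 billion) = +$219 billion.
Expenditure multiplier = 1/(1 − c(1−t)) = 1/(1 − 0.5×0.82) = 1/0.59 ≈ 1.695.
The tax multiplier is −c × k ≈ −0.847, so ΔY = k × (−c·ΔT) = (+$219 billion) / 0.59 ≈ +$371 billion.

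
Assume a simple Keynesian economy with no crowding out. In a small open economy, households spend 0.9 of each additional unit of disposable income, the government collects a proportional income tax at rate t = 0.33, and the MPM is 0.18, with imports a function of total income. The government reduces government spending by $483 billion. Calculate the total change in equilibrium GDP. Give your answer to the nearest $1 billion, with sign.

−$837 billion

Spending multiplier = 1/(1 − c(1−t) + m) = 1/(1 − 0.9×0.67 + 0.18) = 1/0.577 ≈ 1.733.
ΔY = k × ΔG = (−$483 billion) / 0.577 ≈ −$837 billion.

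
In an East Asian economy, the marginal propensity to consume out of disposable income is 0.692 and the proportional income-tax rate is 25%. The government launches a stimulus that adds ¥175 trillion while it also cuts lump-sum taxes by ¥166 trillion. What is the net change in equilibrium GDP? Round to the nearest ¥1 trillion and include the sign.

Expenditure multiplier = 1/(1 − c(1−t)) = 1/(1 − 0.692×0.75) = 1/0.481 ≈ 2.079.
ΔG contributes k·ΔG = (+¥175 trillion) / 0.481 ≈ +¥363.8 trillion.
ΔT of −¥166 trillion changes first-round spending by −c·ΔT = +¥114.872 trillion, contributing k·(−c·ΔT) = (+¥114.872 trillion) / 0.481 ≈ +¥238.8 trillion.
Net ΔY = k(ΔG − c·ΔT) = (+¥289.872 trillion) / 0.481 ≈ +¥603 trillion.

+¥603 trillion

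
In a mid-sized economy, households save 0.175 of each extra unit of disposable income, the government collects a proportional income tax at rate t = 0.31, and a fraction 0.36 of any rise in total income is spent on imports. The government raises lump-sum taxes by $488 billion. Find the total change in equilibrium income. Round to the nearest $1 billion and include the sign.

−$509 billion

MPC = 1 − MPS = 1 − 0.175 = 0.825.
A lump-sum tax change of +$488 billion shifts disposable income by −$488 billion; first-round consumption changes by −c × ΔT = −0.825 × (+$488 billion) = −$402.6 billion.
Expenditure multiplier = 1/(1 − c(1−t) + m) = 1/(1 − 0.825×0.69 + 0.36) = 1/0.79075 ≈ 1.265.
The tax multiplier is −c × k ≈ −1.043, so ΔY = k × (−c·ΔT) = (−$402.6 billion) / 0.79075 ≈ −$509 billion.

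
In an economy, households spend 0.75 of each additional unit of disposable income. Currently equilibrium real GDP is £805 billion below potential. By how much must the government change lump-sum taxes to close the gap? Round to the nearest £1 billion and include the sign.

−£268 billion

Spending multiplier = 1/(1 − MPC) = 1/(1 − 0.75) = 1/0.25 = 4.
Tax multiplier = −c·k = −0.75/0.25 = −3. Need ΔY = +£805 billion, so ΔT = ΔY/(−c·k) = −(+£805 billion) × 0.25 / 0.75 ≈ −£268 billion.
The government should cut lump-sum taxes by £268 billion.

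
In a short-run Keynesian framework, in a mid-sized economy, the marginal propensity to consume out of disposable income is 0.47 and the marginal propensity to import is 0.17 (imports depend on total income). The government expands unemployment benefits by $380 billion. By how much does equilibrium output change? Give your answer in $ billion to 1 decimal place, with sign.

The transfer change shifts disposable income by +$380 billion, so first-round consumption changes by c·ΔTR = 0.47 × (+$380 billion) = +$178.6 billion.
Expenditure multiplier = 1/(1 − c + m) = 1/(1 − 0.47 + 0.17) = 1/0.7 ≈ 1.429.
The transfer multiplier is c × k ≈ 0.671, so ΔY = k × (c·ΔTR) = (+$178.6 billion) / 0.7 ≈ +$255.1 billion.

+$255.1 billion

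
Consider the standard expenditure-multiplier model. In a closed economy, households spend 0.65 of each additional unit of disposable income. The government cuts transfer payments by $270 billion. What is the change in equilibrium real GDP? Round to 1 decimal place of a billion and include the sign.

−$501.4 billion

The transfer change shifts disposable income by −$270 billion, so first-round consumption changes by c·ΔTR = 0.65 × (−$270 billion) = −$175.5 billion.
Expenditure multiplier = 1/(1 − MPC) = 1/(1 − 0.65) = 1/0.35 ≈ 2.857.
The transfer multiplier is c × k ≈ 1.857, so ΔY = k × (c·ΔTR) = (−$175.5 billion) / 0.35 ≈ −$501.4 billion.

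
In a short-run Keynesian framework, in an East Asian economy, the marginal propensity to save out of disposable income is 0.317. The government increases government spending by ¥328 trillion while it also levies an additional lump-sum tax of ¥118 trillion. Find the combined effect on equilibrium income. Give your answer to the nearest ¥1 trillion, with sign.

+¥780 trillion

MPC = 1 − MPS = 1 − 0.317 = 0.683.
Expenditure multiplier = 1/(1 − MPC) = 1/(1 − 0.683) = 1/0.317 ≈ 3.155.
ΔG contributes k·ΔG = (+¥328 trillion) / 0.317 ≈ +¥1,034.7 trillion.
ΔT of +¥118 trillion changes first-round spending by −c·ΔT = −¥80.594 trillion, contributing k·(−c·ΔT) = (−¥80.594 trillion) / 0.317 ≈ −¥254.2 trillion.
Net ΔY = k(ΔG − c·ΔT) = (+¥247.406 trillion) / 0.317 ≈ +¥780 trillion.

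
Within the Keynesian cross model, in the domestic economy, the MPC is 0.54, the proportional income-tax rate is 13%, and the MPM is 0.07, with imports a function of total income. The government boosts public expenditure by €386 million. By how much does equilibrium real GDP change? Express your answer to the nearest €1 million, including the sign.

+€643 million

Government-spending multiplier = 1/(1 − c(1−t) + m) = 1/(1 − 0.54×0.87 + 0.07) = 1/0.6002 ≈ 1.666.
ΔY = k × ΔG = (+€386 million) / 0.6002 ≈ +€643 million.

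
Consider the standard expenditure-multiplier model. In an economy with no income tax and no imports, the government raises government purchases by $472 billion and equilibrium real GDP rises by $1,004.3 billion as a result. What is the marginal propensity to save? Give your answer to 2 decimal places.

0.47

Implied spending multiplier k = ΔY/ΔG = 1,004.3/472 ≈ 2.1278.
Since k = 1/(1 − MPC), MPC = 1 − 1/k = 1 − ΔG/ΔY = 1 − 472/1,004.3 ≈ 0.53.
MPS = 1 − MPC = 0.47.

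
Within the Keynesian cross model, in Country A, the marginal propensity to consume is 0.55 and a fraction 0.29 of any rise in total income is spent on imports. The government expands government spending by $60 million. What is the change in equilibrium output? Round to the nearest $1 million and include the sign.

Government-spending multiplier = 1/(1 − c + m) = 1/(1 − 0.55 + 0.29) = 1/0.74 ≈ 1.351.
ΔY = k × ΔG = (+$60 million) / 0.74 ≈ +$81 million.

+$81 million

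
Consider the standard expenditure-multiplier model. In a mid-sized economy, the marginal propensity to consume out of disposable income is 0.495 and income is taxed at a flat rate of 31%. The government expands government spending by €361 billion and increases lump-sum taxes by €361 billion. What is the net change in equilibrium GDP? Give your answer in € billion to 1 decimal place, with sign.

Expenditure multiplier = 1/(1 − c(1−t)) = 1/(1 − 0.495×0.69) = 1/0.65845 ≈ 1.519.
ΔG contributes k·ΔG = (+€361 billion) / 0.65845 ≈ +€548.3 billion.
ΔT of +€361 billion changes first-round spending by −c·ΔT = −€178.695 billion, contributing k·(−c·ΔT) = (−€178.695 billion) / 0.65845 ≈ −€271.4 billion.
Net ΔY = k(ΔG − c·ΔT) = (+€182.305 billion) / 0.65845 ≈ +€276.9 billion.

+€276.9 billion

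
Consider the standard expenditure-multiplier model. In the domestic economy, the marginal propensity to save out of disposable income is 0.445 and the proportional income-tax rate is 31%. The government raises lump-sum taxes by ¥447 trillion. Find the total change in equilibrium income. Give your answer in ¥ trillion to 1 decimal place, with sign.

−¥402.1 trillion

MPC = 1 − MPS = 1 − 0.445 = 0.555.
A lump-sum tax change of +¥447 trillion shifts disposable income by −¥447 trillion; first-round consumption changes by −c × ΔT = −0.555 × (+¥447 trillion) = −¥248.085 trillion.
Expenditure multiplier = 1/(1 − c(1−t)) = 1/(1 − 0.555×0.69) = 1/0.61705 ≈ 1.621.
The tax multiplier is −c × k ≈ −0.899, so ΔY = k × (−c·ΔT) = (−¥248.085 trillion) / 0.61705 ≈ −¥402.1 trillion.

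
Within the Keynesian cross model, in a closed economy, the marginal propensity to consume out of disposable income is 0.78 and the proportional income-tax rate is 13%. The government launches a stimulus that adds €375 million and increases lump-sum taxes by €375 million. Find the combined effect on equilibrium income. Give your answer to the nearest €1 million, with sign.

+€257 million

Expenditure multiplier = 1/(1 − c(1−t)) = 1/(1 − 0.78×0.87) = 1/0.3214 ≈ 3.111.
ΔG contributes k·ΔG = (+€375 million) / 0.3214 ≈ +€1,166.8 million.
ΔT of +€375 million changes first-round spending by −c·ΔT = −€292.5 million, contributing k·(−c·ΔT) = (−€292.5 million) / 0.3214 ≈ −€910.1 million.
Net ΔY = k(ΔG − c·ΔT) = (+€82.5 million) / 0.3214 ≈ +€257 million.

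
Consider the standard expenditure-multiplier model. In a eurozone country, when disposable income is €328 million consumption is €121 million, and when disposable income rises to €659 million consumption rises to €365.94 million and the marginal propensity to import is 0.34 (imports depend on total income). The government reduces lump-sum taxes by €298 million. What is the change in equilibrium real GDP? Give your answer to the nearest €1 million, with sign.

MPC = ΔC/ΔYd = (365.94 − 121)/(659 − 328) = 244.94/331 = 0.74.
A lump-sum tax change of −€298 million shifts disposable income by +€298 million; first-round consumption changes by −c × ΔT = −0.74 × (−€298 million) = +€220.52 million.
Expenditure multiplier = 1/(1 − c + m) = 1/(1 − 0.74 + 0.34) = 1/0.6 ≈ 1.667.
The tax multiplier is −c × k ≈ −1.233, so ΔY = k × (−c·ΔT) = (+€220.52 million) / 0.6 ≈ +€368 million.

+€368 million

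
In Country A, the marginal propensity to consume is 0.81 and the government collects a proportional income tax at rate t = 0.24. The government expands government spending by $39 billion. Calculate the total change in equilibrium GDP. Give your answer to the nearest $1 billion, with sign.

+$101 billion

Government-spending multiplier = 1/(1 − c(1−t)) = 1/(1 − 0.81×0.76) = 1/0.3844 ≈ 2.601.
ΔY = k × ΔG = (+$39 billion) / 0.3844 ≈ +$101 billion.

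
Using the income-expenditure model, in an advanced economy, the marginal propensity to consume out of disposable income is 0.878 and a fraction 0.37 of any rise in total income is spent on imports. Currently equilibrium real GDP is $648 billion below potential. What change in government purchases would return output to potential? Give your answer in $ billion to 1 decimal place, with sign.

Spending multiplier = 1/(1 − c + m) = 1/(1 − 0.878 + 0.37) = 1/0.492 ≈ 2.033.
Need ΔY = +$648 billion, so ΔG = ΔY/k = (+$648 billion) × 0.492 ≈ +$318.8 billion.
The government should increase government purchases by $318.8 billion.

+$318.8 billion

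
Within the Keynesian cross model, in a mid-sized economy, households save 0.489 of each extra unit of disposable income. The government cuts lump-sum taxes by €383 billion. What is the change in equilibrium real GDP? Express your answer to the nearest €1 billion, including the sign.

+€400 billion

MPC = 1 − MPS = 1 − 0.489 = 0.511.
A lump-sum tax change of −€383 billion shifts disposable income by +€383 billion; first-round consumption changes by −c × ΔT = −0.511 × (−€383 billion) = +€195.713 billion.
Expenditure multiplier = 1/(1 − MPC) = 1/(1 − 0.511) = 1/0.489 ≈ 2.045.
The tax multiplier is −c × k ≈ −1.045, so ΔY = k × (−c·ΔT) = (+€195.713 billion) / 0.489 ≈ +€400 billion.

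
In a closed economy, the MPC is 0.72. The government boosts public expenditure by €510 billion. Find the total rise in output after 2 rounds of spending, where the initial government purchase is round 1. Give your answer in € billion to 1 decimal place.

Round 1 adds ΔG = €510 billion; each later round is MPC = 0.72 times the previous.
After 2 rounds: 510 + 367.2 = ΔG·(1 − c^2)/(1 − c) = 510 × (1 − 0.5184)/0.28 = €877.2 billion.

€877.2 billion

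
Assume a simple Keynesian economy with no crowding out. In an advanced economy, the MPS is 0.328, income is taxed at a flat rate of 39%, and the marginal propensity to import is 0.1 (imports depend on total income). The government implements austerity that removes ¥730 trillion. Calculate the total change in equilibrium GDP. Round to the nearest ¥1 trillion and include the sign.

MPC = 1 − MPS = 1 − 0.328 = 0.672.
Expenditure multiplier = 1/(1 − c(1−t) + m) = 1/(1 − 0.672×0.61 + 0.1) = 1/0.69008 ≈ 1.449.
ΔY = k × ΔG = (−¥730 trillion) / 0.69008 ≈ −¥1,058 trillion.

−¥1,058 trillion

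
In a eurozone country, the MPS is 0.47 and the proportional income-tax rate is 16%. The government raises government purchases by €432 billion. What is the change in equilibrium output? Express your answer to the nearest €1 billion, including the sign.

+€779 billion

MPC = 1 − MPS = 1 − 0.47 = 0.53.
Expenditure multiplier = 1/(1 − c(1−t)) = 1/(1 − 0.53×0.84) = 1/0.5548 ≈ 1.802.
ΔY = k × ΔG = (+€432 billion) / 0.5548 ≈ +€779 billion.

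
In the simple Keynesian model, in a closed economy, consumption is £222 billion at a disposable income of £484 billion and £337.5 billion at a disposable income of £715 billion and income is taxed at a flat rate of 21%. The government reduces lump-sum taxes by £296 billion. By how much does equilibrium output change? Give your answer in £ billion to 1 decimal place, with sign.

+£244.6 billion

MPC = ΔC/ΔYd = (337.5 − 222)/(715 − 484) = 115.5/231 = 0.5.
A lump-sum tax change of −£296 billion shifts disposable income by +£296 billion; first-round consumption changes by −c × ΔT = −0.5 × (−£296 billion) = +£148 billion.
Expenditure multiplier = 1/(1 − c(1−t)) = 1/(1 − 0.5×0.79) = 1/0.605 ≈ 1.653.
The tax multiplier is −c × k ≈ −0.826, so ΔY = k × (−c·ΔT) = (+£148 billion) / 0.605 ≈ +£244.6 billion.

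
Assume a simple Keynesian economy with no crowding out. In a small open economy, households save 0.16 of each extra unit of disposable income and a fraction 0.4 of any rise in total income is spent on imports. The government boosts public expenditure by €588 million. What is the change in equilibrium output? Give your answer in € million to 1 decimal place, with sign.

MPC = 1 − MPS = 1 − 0.16 = 0.84.
Expenditure multiplier = 1/(1 − c + m) = 1/(1 − 0.84 + 0.4) = 1/0.56 ≈ 1.786.
ΔY = k × ΔG = (+€588 million) / 0.56 = +€1,050 million.

+€1,050.0 million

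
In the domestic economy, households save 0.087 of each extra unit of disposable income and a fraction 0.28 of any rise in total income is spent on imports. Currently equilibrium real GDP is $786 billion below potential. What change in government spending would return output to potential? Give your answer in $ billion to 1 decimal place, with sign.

MPC = 1 − MPS = 1 − 0.087 = 0.913.
Spending multiplier = 1/(1 − c + m) = 1/(1 − 0.913 + 0.28) = 1/0.367 ≈ 2.725.
Need ΔY = +$786 billion, so ΔG = ΔY/k = (+$786 billion) × 0.367 ≈ +$288.5 billion.
The government should increase government spending by $288.5 billion.

+$288.5 billion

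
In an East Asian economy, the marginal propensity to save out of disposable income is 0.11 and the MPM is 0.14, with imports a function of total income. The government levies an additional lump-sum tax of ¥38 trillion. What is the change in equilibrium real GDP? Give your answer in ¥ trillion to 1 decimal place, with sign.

MPC = 1 − MPS = 1 − 0.11 = 0.89.
A lump-sum tax change of +¥38 trillion shifts disposable income by −¥38 trillion; first-round consumption changes by −c × ΔT = −0.89 × (+¥38 trillion) = −¥33.82 trillion.
Expenditure multiplier = 1/(1 − c + m) = 1/(1 − 0.89 + 0.14) = 1/0.25 = 4.
The tax multiplier is −c × k = −3.56, so ΔY = k × (−c·ΔT) = (−¥33.82 trillion) / 0.25 ≈ −¥135.3 trillion.

−¥135.3 trillion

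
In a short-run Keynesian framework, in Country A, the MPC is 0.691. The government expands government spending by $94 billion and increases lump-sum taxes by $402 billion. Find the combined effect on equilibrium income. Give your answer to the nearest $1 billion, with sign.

−$595 billion

Expenditure multiplier = 1/(1 − MPC) = 1/(1 − 0.691) = 1/0.309 ≈ 3.236.
ΔG contributes k·ΔG = (+$94 billion) / 0.309 ≈ +$304.2 billion.
ΔT of +$402 billion changes first-round spending by −c·ΔT = −$277.782 billion, contributing k·(−c·ΔT) = (−$277.782 billion) / 0.309 ≈ −$899 billion.
Net ΔY = k(ΔG − c·ΔT) = (−$183.782 billion) / 0.309 ≈ −$595 billion.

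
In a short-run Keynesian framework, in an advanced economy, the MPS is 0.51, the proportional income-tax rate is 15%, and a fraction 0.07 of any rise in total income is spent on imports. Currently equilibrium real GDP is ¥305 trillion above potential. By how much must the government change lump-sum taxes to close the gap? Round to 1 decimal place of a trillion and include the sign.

+¥406.8 trillion

MPC = 1 − MPS = 1 − 0.51 = 0.49.
Spending multiplier = 1/(1 − c(1−t) + m) = 1/(1 − 0.49×0.85 + 0.07) = 1/0.6535 ≈ 1.53.
Tax multiplier = −c·k = −0.49/0.6535 ≈ −0.75. Need ΔY = −¥305 trillion, so ΔT = ΔY/(−c·k) = −(−¥305 trillion) × 0.6535 / 0.49 ≈ +¥406.8 trillion.
The government should raise lump-sum taxes by ¥406.8 trillion.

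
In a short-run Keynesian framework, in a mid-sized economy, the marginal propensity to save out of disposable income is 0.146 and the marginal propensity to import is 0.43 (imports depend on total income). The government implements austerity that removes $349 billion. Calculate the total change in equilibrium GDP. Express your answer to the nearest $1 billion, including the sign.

−$606 billion

MPC = 1 − MPS = 1 − 0.146 = 0.854.
Expenditure multiplier = 1/(1 − c + m) = 1/(1 − 0.854 + 0.43) = 1/0.576 ≈ 1.736.
ΔY = k × ΔG = (−$349 billion) / 0.576 ≈ −$606 billion.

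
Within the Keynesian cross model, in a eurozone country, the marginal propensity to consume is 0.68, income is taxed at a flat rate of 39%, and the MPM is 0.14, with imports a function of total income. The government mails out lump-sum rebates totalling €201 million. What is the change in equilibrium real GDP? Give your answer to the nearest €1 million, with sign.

A lump-sum tax change of −€201 million shifts disposable income by +€201 million; first-round consumption changes by −c × ΔT = −0.68 × (−€201 million) = +€136.68 million.
Expenditure multiplier = 1/(1 − c(1−t) + m) = 1/(1 − 0.68×0.61 + 0.14) = 1/0.7252 ≈ 1.379.
The tax multiplier is −c × k ≈ −0.938, so ΔY = k × (−c·ΔT) = (+€136.68 million) / 0.7252 ≈ +€188 million.

+€188 million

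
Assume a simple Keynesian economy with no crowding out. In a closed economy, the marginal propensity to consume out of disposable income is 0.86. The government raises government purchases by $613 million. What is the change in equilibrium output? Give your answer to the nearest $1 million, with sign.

+$4,379 million

Spending multiplier = 1/(1 − MPC) = 1/(1 − 0.86) = 1/0.14 ≈ 7.143.
ΔY = k × ΔG = (+$613 million) / 0.14 ≈ +$4,379 million.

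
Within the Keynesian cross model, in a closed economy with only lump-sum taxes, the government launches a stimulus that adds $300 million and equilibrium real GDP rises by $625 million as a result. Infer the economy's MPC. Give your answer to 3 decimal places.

0.520

Implied spending multiplier k = ΔY/ΔG = 625/300 ≈ 2.0833.
Since k = 1/(1 − MPC), MPC = 1 − 1/k = 1 − ΔG/ΔY = 1 − 300/625 = 0.520.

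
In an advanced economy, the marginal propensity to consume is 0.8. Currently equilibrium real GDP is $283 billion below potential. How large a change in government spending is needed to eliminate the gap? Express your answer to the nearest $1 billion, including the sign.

Spending multiplier = 1/(1 − MPC) = 1/(1 − 0.8) = 1/0.2 = 5.
Need ΔY = +$283 billion, so ΔG = ΔY/k = (+$283 billion) × 0.2 ≈ +$57 billion.
The government should increase government spending by $57 billion.

+$57 billion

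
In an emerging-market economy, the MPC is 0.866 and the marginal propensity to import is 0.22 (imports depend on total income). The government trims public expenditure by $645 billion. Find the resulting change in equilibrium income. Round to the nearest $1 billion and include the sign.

−$1,822 billion

Expenditure multiplier = 1/(1 − c + m) = 1/(1 − 0.866 + 0.22) = 1/0.354 ≈ 2.825.
ΔY = k × ΔG = (−$645 billion) / 0.354 ≈ −$1,822 billion.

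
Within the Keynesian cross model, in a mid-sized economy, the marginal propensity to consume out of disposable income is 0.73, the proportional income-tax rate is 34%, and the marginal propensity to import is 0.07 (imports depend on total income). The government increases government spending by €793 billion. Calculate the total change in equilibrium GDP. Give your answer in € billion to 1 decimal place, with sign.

Expenditure multiplier = 1/(1 − c(1−t) + m) = 1/(1 − 0.73×0.66 + 0.07) = 1/0.5882 ≈ 1.7.
ΔY = k × ΔG = (+€793 billion) / 0.5882 ≈ +€1,348.2 billion.

+€1,348.2 billion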